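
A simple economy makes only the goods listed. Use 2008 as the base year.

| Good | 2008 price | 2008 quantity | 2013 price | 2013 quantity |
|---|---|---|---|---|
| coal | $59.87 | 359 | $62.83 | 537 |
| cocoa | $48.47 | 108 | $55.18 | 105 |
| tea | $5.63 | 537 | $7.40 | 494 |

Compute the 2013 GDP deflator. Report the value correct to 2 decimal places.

Nominal GDP 2013 = 62.83·537 + 55.18·105 + 7.40·494 = 43189.21.
Real GDP 2013 (at 2008 prices) = 59.87·537 + 48.47·105 + 5.63·494 = 40020.76.
Deflator = Nominal/Real × 100 = 43189.21/40020.76 × 100 = 107.917.

107.92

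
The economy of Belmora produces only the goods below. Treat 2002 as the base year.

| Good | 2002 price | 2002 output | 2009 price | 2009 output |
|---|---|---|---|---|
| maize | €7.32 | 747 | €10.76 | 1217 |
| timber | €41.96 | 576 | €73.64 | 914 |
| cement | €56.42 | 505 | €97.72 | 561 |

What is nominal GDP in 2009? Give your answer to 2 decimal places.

€135222.80

Nominal GDP 2009 = Σ (p_2009 × q_2009) = 10.76·1217 + 73.64·914 + 97.72·561 = 135222.80.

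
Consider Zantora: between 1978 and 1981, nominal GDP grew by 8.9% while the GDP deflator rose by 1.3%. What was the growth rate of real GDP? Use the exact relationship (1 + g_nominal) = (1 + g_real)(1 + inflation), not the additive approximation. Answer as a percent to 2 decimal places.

7.50%

(1 + g_nom) = (1 + g_real)(1 + π), so g_real = 1.0890 / 1.0130 − 1 = 0.07502.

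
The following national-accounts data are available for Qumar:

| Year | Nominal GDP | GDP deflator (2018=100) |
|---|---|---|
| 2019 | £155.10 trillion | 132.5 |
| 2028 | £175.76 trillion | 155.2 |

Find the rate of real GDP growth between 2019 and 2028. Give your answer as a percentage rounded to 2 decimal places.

-3.25%

Deflate each year: 2019 → 155.10/1.325 = 117.06; 2028 → 175.76/1.552 = 113.25.
So real GDP changed by 113.25/117.06 − 1 = -0.0325, i.e. -3.25%.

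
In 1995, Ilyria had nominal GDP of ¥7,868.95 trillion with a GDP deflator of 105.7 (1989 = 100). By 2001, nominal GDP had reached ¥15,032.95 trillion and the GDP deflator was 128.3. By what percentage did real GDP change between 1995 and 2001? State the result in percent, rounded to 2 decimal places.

57.39%

Real GDP 1995 = 7868.95 / 1.057 = 7444.61.
Real GDP 2001 = 15032.95 / 1.283 = 11717.03.
Real growth = 11717.03 / 7444.61 − 1 = 0.5739.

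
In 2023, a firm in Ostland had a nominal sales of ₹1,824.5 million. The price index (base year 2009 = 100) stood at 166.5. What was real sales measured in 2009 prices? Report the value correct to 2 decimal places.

₹1,095.80 million

Real sales = Nominal / (price index/100) = 1824.5 / 1.665 = 1095.80.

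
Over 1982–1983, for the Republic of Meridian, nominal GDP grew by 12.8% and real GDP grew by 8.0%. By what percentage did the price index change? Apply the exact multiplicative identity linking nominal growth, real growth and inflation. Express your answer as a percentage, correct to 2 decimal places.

(1 + g_nom) = (1 + g_real)(1 + π), so π = 1.1280 / 1.0800 − 1 = 0.04444.

4.44%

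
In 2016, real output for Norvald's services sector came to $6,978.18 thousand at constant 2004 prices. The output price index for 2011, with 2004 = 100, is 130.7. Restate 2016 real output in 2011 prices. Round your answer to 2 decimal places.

Real output in 2011 prices = Real output in 2004 prices × (P_2011/P_2004) = 6978.18 × 1.307 = 9120.48.

$9,120.48 thousand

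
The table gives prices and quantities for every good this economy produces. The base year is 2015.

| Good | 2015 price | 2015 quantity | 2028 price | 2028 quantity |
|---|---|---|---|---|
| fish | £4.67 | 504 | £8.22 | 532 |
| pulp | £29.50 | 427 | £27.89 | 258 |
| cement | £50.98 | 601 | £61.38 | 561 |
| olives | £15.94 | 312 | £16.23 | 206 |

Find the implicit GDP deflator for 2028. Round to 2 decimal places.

Nominal GDP 2028 = 8.22·532 + 27.89·258 + 61.38·561 + 16.23·206 = 49346.22.
Real GDP 2028 (at 2015 prices) = 4.67·532 + 29.50·258 + 50.98·561 + 15.94·206 = 41978.86.
Deflator = Nominal/Real × 100 = 49346.22/41978.86 × 100 = 117.550.

117.55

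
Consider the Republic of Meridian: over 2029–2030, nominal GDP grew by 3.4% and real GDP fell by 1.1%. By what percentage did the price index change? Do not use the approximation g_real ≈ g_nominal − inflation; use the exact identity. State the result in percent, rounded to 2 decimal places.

(1 + g_nom) = (1 + g_real)(1 + π), so π = 1.0340 / 0.9890 − 1 = 0.04550.

4.55%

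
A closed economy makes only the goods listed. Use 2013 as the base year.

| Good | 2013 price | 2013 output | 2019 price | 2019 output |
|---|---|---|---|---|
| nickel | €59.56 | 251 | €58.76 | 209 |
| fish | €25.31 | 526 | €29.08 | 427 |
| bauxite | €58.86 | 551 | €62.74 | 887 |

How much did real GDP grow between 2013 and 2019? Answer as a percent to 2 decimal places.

Real GDP 2013 = Nominal GDP 2013 = 59.56·251 + 25.31·526 + 58.86·551 = 60694.48.
Real GDP 2019 (at 2013 prices) = 59.56·209 + 25.31·427 + 58.86·887 = 75464.23.
Real growth = 75464.23/60694.48 − 1 = 0.2433.

24.33%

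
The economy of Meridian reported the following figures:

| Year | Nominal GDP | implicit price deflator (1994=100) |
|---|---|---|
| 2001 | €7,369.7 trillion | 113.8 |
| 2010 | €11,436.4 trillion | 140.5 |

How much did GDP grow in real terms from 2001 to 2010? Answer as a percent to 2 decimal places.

25.69%

Real GDP 2001 = 7369.7 / 1.138 = 6476.01.
Real GDP 2010 = 11436.4 / 1.405 = 8139.79.
Real growth = 8139.79 / 6476.01 − 1 = 0.2569.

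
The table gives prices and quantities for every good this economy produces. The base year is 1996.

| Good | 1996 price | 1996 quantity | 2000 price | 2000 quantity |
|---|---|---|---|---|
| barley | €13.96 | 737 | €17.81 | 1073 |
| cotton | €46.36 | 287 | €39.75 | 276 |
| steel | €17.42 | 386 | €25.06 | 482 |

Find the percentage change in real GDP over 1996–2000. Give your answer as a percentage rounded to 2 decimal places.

Real GDP 1996 = Nominal GDP 1996 = 13.96·737 + 46.36·287 + 17.42·386 = 30317.96.
Real GDP 2000 (at 1996 prices) = 13.96·1073 + 46.36·276 + 17.42·482 = 36170.88.
Real growth = 36170.88/30317.96 − 1 = 0.1931.

19.31%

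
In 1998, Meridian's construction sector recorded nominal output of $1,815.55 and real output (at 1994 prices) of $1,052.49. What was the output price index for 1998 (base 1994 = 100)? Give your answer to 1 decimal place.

output price index = (Nominal / Real) × 100 = 1815.55 / 1052.49 × 100 = 172.50.

172.5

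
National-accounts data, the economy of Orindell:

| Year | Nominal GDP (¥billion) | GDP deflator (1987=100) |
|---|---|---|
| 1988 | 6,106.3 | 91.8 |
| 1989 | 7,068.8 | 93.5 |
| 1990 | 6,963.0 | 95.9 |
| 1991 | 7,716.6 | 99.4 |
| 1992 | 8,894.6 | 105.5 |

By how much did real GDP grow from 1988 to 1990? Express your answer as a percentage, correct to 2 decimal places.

9.15%

Real GDP 1988 = 6106.3/0.918 = 6651.74.
Real GDP 1990 = 6963.0/0.959 = 7260.69.
Change = 7260.69/6651.74 − 1 = 0.0915.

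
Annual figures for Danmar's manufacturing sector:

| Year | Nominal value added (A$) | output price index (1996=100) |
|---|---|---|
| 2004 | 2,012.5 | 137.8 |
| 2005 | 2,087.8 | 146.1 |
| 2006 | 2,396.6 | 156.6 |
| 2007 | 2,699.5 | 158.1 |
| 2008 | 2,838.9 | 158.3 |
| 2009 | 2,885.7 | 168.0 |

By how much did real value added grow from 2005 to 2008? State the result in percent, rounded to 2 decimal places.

Real value added 2005 = 2087.8/1.461 = 1429.02.
Real value added 2008 = 2838.9/1.583 = 1793.37.
Change = 1793.37/1429.02 − 1 = 0.2550.

25.50%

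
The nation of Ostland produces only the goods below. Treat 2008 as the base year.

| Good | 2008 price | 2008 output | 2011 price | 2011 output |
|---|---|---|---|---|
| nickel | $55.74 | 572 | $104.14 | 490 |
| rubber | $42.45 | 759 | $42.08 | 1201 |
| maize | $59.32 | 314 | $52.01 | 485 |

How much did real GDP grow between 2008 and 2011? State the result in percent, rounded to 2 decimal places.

Real GDP 2008 = Nominal GDP 2008 = 55.74·572 + 42.45·759 + 59.32·314 = 82729.31.
Real GDP 2011 (at 2008 prices) = 55.74·490 + 42.45·1201 + 59.32·485 = 107065.25.
Real growth = 107065.25/82729.31 − 1 = 0.2942.

29.42%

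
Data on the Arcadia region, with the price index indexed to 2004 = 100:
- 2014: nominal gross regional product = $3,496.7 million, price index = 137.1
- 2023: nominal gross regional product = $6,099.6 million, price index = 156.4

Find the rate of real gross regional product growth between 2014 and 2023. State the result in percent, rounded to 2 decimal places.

52.91%

Real gross regional product 2014 = 3496.7 / 1.371 = 2550.47.
Real gross regional product 2023 = 6099.6 / 1.564 = 3900.00.
Real growth = 3900.00 / 2550.47 − 1 = 0.5291.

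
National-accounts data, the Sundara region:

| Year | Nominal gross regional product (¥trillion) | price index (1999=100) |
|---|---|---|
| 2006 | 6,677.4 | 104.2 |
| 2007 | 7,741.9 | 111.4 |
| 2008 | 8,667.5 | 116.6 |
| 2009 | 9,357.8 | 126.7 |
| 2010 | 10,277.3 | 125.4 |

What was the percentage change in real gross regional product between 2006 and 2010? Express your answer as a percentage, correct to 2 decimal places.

Real gross regional product 2006 = 6677.4/1.042 = 6408.25.
Real gross regional product 2010 = 10277.3/1.254 = 8195.61.
Change = 8195.61/6408.25 − 1 = 0.2789.

27.89%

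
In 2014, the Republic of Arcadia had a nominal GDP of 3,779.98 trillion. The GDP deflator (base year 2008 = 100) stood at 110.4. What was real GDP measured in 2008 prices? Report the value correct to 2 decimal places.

Real GDP = Nominal / (GDP deflator/100) = 3779.98 / 1.104 = 3423.89.

3,423.89 trillion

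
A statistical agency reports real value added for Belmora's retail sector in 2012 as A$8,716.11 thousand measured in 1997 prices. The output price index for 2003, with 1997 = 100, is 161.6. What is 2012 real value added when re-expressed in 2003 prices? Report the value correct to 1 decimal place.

A$14,085.2 thousand

Real value added in 2003 prices = Real value added in 1997 prices × (P_2003/P_1997) = 8716.11 × 1.616 = 14085.23.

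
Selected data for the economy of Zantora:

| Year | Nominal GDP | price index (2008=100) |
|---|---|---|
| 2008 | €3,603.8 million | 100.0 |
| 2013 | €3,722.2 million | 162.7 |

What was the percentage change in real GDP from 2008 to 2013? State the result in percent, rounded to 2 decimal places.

-36.52%

Real GDP 2008 = 3603.8 / 1.000 = 3603.80.
Real GDP 2013 = 3722.2 / 1.627 = 2287.77.
Real growth = 2287.77 / 3603.80 − 1 = -0.3652.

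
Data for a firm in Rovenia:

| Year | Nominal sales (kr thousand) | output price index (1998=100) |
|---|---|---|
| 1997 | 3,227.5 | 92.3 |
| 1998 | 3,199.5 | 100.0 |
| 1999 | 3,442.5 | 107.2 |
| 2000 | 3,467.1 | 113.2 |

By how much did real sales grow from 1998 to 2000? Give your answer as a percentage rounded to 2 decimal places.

Real sales 1998 = 3199.5/1.000 = 3199.50.
Real sales 2000 = 3467.1/1.132 = 3062.81.
Change = 3062.81/3199.50 − 1 = -0.0427.

-4.27%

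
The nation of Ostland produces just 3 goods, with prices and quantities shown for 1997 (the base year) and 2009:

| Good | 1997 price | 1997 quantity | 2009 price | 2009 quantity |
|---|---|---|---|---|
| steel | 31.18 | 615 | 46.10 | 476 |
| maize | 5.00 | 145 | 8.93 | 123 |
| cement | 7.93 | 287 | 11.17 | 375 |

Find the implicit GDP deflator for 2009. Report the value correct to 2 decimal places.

147.75

Nominal GDP 2009 = 46.10·476 + 8.93·123 + 11.17·375 = 27230.74.
Real GDP 2009 (at 1997 prices) = 31.18·476 + 5.00·123 + 7.93·375 = 18430.43.
Deflator = Nominal/Real × 100 = 27230.74/18430.43 × 100 = 147.749.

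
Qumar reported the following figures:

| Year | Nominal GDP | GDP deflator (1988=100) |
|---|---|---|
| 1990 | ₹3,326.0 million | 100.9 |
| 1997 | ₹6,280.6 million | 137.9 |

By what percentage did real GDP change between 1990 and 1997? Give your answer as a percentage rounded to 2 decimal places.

38.17%

Deflate each year: 1990 → 3326.0/1.009 = 3296.33; 1997 → 6280.6/1.379 = 4554.46.
So real GDP changed by 4554.46/3296.33 − 1 = 0.3817, i.e. 38.17%.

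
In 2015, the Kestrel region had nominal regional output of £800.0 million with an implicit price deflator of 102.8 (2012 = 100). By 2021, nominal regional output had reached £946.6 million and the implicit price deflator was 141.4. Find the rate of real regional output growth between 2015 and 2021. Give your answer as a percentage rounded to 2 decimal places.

Real regional output 2015 = 800.0 / 1.028 = 778.21.
Real regional output 2021 = 946.6 / 1.414 = 669.45.
Real growth = 669.45 / 778.21 − 1 = -0.1398.

-13.98%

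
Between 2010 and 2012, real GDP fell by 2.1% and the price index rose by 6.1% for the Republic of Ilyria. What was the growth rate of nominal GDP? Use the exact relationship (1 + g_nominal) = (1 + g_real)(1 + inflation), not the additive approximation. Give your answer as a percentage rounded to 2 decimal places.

3.87%

(1 + g_nom) = (1 + g_real)(1 + π) = 0.9790 × 1.0610 = 1.03872.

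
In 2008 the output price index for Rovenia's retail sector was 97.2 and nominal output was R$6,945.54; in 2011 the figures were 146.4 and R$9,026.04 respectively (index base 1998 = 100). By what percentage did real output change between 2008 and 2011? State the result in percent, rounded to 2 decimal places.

-13.72%

Real output 2008 = 6945.54 / 0.972 = 7145.62.
Real output 2011 = 9026.04 / 1.464 = 6165.33.
Real growth = 6165.33 / 7145.62 − 1 = -0.1372.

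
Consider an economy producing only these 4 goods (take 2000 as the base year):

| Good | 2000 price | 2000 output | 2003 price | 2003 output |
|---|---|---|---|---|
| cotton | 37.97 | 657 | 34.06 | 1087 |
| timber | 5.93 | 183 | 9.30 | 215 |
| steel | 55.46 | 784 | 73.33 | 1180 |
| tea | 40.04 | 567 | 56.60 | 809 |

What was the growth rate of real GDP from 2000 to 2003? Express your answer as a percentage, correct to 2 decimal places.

Real GDP 2000 = Nominal GDP 2000 = 37.97·657 + 5.93·183 + 55.46·784 + 40.04·567 = 92214.80.
Real GDP 2003 (at 2000 prices) = 37.97·1087 + 5.93·215 + 55.46·1180 + 40.04·809 = 140383.50.
Real growth = 140383.50/92214.80 − 1 = 0.5224.

52.24%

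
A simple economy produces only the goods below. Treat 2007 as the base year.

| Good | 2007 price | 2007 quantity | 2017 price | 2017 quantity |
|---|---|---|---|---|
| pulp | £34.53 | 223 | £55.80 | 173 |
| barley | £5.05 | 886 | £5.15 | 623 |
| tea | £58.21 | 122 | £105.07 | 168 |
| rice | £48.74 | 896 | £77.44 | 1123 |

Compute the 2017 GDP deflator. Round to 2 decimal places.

159.54

Nominal GDP 2017 = 55.80·173 + 5.15·623 + 105.07·168 + 77.44·1123 = 117478.73.
Real GDP 2017 (at 2007 prices) = 34.53·173 + 5.05·623 + 58.21·168 + 48.74·1123 = 73634.14.
Deflator = Nominal/Real × 100 = 117478.73/73634.14 × 100 = 159.544.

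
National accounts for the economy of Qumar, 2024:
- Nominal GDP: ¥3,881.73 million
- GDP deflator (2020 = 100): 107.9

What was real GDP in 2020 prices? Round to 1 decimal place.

¥3,597.5 million

Real GDP = Nominal / (GDP deflator/100) = 3881.73 / 1.079 = 3597.53.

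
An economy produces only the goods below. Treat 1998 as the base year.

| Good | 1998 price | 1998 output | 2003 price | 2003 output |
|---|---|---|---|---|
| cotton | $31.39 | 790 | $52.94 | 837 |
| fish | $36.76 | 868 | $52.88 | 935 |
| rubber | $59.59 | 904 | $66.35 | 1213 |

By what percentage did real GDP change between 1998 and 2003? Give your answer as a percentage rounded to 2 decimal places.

20.21%

Real GDP 1998 = Nominal GDP 1998 = 31.39·790 + 36.76·868 + 59.59·904 = 110575.14.
Real GDP 2003 (at 1998 prices) = 31.39·837 + 36.76·935 + 59.59·1213 = 132926.70.
Real growth = 132926.70/110575.14 − 1 = 0.2021.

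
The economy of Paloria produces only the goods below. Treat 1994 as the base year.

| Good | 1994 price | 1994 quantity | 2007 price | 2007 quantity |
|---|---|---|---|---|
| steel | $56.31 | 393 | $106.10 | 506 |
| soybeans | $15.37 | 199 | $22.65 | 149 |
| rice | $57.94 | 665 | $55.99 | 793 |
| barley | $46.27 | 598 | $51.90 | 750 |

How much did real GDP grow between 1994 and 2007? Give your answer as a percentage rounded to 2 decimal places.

21.93%

Real GDP 1994 = Nominal GDP 1994 = 56.31·393 + 15.37·199 + 57.94·665 + 46.27·598 = 91388.02.
Real GDP 2007 (at 1994 prices) = 56.31·506 + 15.37·149 + 57.94·793 + 46.27·750 = 111431.91.
Real growth = 111431.91/91388.02 − 1 = 0.2193.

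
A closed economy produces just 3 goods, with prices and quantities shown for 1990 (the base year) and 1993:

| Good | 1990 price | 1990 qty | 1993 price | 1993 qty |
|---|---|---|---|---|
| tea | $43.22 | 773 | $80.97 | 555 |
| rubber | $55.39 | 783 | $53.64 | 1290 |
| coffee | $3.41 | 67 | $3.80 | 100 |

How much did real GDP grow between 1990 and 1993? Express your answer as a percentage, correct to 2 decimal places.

Real GDP 1990 = Nominal GDP 1990 = 43.22·773 + 55.39·783 + 3.41·67 = 77007.90.
Real GDP 1993 (at 1990 prices) = 43.22·555 + 55.39·1290 + 3.41·100 = 95781.20.
Real growth = 95781.20/77007.90 − 1 = 0.2438.

24.38%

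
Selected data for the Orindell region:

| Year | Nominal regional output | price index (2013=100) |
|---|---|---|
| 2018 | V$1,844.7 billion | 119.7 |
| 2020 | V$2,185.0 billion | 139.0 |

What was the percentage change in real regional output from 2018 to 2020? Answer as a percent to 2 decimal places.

Deflate each year: 2018 → 1844.7/1.197 = 1541.10; 2020 → 2185.0/1.390 = 1571.94.
So real regional output changed by 1571.94/1541.10 − 1 = 0.0200, i.e. 2.00%.

2.00%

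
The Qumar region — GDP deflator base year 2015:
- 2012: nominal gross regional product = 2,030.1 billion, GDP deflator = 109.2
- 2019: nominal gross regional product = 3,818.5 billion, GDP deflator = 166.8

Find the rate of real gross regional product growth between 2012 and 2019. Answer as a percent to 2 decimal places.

23.14%

Deflate each year: 2012 → 2030.1/1.092 = 1859.07; 2019 → 3818.5/1.668 = 2289.27.
So real gross regional product changed by 2289.27/1859.07 − 1 = 0.2314, i.e. 23.14%.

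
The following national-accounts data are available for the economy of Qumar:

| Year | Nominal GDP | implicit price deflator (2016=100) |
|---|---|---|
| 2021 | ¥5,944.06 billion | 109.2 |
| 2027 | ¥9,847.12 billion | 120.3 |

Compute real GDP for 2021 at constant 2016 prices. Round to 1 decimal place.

Real GDP = Nominal / (implicit price deflator/100) = 5944.06 / 1.092 = 5443.28.

¥5,443.3 billion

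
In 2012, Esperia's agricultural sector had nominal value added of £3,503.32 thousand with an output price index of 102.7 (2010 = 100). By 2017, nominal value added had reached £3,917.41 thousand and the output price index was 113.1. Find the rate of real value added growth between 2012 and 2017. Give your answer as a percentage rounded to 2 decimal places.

Real value added 2012 = 3503.32 / 1.027 = 3411.22.
Real value added 2017 = 3917.41 / 1.131 = 3463.67.
Real growth = 3463.67 / 3411.22 − 1 = 0.0154.

1.54%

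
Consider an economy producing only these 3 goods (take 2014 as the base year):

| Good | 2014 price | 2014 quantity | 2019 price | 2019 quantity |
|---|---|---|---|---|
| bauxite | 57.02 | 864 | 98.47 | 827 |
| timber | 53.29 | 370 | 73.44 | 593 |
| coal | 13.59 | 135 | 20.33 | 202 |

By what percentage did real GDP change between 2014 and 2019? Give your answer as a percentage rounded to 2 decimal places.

Real GDP 2014 = Nominal GDP 2014 = 57.02·864 + 53.29·370 + 13.59·135 = 70817.23.
Real GDP 2019 (at 2014 prices) = 57.02·827 + 53.29·593 + 13.59·202 = 81501.69.
Real growth = 81501.69/70817.23 − 1 = 0.1509.

15.09%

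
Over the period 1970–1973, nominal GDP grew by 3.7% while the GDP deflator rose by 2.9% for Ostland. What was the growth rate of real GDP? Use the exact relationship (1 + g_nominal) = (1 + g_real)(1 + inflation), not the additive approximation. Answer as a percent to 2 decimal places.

0.78%

(1 + g_nom) = (1 + g_real)(1 + π), so g_real = 1.0370 / 1.0290 − 1 = 0.00777.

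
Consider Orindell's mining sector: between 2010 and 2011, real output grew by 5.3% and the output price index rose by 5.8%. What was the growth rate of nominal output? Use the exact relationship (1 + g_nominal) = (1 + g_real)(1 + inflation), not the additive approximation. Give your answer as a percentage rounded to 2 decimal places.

(1 + g_nom) = (1 + g_real)(1 + π) = 1.0530 × 1.0580 = 1.11407.

11.41%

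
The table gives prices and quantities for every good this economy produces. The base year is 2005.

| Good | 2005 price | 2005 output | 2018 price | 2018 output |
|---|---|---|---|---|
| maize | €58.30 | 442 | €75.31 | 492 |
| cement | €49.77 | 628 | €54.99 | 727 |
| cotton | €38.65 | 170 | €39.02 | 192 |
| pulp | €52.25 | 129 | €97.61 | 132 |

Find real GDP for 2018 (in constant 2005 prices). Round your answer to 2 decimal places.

€79184.19

Real GDP 2018 = Σ (p_2005 × q_2018) = 58.30·492 + 49.77·727 + 38.65·192 + 52.25·132 = 79184.19.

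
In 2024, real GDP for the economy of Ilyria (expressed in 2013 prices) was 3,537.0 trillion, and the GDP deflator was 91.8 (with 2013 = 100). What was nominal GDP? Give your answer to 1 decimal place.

Nominal GDP = Real × (GDP deflator/100) = 3537.0 × 0.918 = 3246.97.

3,247.0 trillion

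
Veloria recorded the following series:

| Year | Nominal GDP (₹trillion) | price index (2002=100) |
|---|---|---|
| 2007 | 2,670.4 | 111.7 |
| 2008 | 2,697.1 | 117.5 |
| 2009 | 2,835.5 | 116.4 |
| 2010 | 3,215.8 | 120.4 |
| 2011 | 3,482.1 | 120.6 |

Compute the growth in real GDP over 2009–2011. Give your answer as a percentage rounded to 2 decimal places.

18.53%

Real GDP 2009 = 2835.5/1.164 = 2436.00.
Real GDP 2011 = 3482.1/1.206 = 2887.31.
Change = 2887.31/2436.00 − 1 = 0.1853.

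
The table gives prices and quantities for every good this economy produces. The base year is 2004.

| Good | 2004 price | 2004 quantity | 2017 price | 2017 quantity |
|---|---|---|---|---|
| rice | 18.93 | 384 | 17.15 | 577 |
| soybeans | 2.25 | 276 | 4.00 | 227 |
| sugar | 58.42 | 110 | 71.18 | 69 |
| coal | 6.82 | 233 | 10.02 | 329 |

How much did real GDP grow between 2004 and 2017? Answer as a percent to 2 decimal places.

Real GDP 2004 = Nominal GDP 2004 = 18.93·384 + 2.25·276 + 58.42·110 + 6.82·233 = 15905.38.
Real GDP 2017 (at 2004 prices) = 18.93·577 + 2.25·227 + 58.42·69 + 6.82·329 = 17708.12.
Real growth = 17708.12/15905.38 − 1 = 0.1133.

11.33%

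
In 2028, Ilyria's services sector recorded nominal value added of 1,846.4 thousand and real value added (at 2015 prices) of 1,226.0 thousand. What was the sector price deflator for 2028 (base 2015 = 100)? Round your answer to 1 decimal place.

150.6

sector price deflator = (Nominal / Real) × 100 = 1846.4 / 1226.0 × 100 = 150.60.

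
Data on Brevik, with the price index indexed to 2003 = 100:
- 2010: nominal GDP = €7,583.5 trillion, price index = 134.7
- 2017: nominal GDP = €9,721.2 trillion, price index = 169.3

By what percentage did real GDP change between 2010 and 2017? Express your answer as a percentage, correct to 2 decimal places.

1.99%

Real GDP 2010 = 7583.5 / 1.347 = 5629.92.
Real GDP 2017 = 9721.2 / 1.693 = 5742.00.
Real growth = 5742.00 / 5629.92 − 1 = 0.0199.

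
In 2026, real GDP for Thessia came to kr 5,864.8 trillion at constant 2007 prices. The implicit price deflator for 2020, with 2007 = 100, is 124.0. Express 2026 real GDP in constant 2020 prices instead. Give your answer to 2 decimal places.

Real GDP in 2020 prices = Real GDP in 2007 prices × (P_2020/P_2007) = 5864.8 × 1.240 = 7272.35.

kr 7,272.35 trillion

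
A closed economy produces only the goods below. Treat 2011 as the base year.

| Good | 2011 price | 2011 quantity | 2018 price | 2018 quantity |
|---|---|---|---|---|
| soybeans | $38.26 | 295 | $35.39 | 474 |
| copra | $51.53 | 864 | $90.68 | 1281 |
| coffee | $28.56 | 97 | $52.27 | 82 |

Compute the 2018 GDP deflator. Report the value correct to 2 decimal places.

Nominal GDP 2018 = 35.39·474 + 90.68·1281 + 52.27·82 = 137222.08.
Real GDP 2018 (at 2011 prices) = 38.26·474 + 51.53·1281 + 28.56·82 = 86487.09.
Deflator = Nominal/Real × 100 = 137222.08/86487.09 × 100 = 158.662.

158.66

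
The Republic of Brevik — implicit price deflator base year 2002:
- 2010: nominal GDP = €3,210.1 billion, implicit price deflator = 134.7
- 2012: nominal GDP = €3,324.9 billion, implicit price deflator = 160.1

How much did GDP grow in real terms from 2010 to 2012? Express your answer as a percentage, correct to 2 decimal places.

Deflate each year: 2010 → 3210.1/1.347 = 2383.15; 2012 → 3324.9/1.601 = 2076.76.
So real GDP changed by 2076.76/2383.15 − 1 = -0.1286, i.e. -12.86%.

-12.86%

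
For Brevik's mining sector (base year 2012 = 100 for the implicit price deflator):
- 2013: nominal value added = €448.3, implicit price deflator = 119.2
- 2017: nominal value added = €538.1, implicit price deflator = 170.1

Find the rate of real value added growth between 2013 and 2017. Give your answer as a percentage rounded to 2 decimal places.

Deflate each year: 2013 → 448.3/1.192 = 376.09; 2017 → 538.1/1.701 = 316.34.
So real value added changed by 316.34/376.09 − 1 = -0.1589, i.e. -15.89%.

-15.89%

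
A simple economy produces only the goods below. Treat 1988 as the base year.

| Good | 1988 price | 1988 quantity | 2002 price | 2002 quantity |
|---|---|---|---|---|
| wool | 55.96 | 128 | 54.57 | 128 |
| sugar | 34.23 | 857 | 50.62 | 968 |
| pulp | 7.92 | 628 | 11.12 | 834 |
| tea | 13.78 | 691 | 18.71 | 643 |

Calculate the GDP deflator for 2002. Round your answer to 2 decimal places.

Nominal GDP 2002 = 54.57·128 + 50.62·968 + 11.12·834 + 18.71·643 = 77289.73.
Real GDP 2002 (at 1988 prices) = 55.96·128 + 34.23·968 + 7.92·834 + 13.78·643 = 55763.34.
Deflator = Nominal/Real × 100 = 77289.73/55763.34 × 100 = 138.603.

138.60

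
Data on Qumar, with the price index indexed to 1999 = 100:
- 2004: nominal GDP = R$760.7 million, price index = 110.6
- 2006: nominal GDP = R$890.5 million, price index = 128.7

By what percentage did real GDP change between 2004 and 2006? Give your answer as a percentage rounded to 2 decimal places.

Real GDP 2004 = 760.7 / 1.106 = 687.79.
Real GDP 2006 = 890.5 / 1.287 = 691.92.
Real growth = 691.92 / 687.79 − 1 = 0.0060.

0.60%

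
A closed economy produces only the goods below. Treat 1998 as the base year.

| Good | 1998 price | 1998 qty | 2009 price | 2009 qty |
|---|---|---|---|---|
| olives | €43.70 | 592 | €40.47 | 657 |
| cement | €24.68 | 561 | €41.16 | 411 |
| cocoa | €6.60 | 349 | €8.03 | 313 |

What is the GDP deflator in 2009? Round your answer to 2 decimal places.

Nominal GDP 2009 = 40.47·657 + 41.16·411 + 8.03·313 = 46018.94.
Real GDP 2009 (at 1998 prices) = 43.70·657 + 24.68·411 + 6.60·313 = 40920.18.
Deflator = Nominal/Real × 100 = 46018.94/40920.18 × 100 = 112.460.

112.46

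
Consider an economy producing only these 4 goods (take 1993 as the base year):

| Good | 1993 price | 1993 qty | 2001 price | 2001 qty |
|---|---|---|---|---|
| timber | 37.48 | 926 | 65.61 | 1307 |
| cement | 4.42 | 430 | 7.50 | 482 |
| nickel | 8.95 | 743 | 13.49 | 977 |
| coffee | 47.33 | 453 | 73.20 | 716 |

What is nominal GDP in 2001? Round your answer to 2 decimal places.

Nominal GDP 2001 = Σ (p_2001 × q_2001) = 65.61·1307 + 7.50·482 + 13.49·977 + 73.20·716 = 154958.20.

154958.20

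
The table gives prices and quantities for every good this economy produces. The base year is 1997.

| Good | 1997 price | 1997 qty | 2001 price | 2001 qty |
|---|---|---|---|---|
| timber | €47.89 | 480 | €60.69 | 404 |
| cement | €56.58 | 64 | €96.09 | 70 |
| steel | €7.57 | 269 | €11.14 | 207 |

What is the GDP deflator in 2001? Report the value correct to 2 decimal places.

134.88

Nominal GDP 2001 = 60.69·404 + 96.09·70 + 11.14·207 = 33551.04.
Real GDP 2001 (at 1997 prices) = 47.89·404 + 56.58·70 + 7.57·207 = 24875.15.
Deflator = Nominal/Real × 100 = 33551.04/24875.15 × 100 = 134.878.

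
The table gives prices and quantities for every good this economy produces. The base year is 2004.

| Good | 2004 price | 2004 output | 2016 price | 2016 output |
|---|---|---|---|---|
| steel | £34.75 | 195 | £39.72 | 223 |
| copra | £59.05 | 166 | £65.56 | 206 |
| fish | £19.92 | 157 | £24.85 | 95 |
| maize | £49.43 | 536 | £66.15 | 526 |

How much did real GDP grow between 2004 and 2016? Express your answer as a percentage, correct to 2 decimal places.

3.48%

Real GDP 2004 = Nominal GDP 2004 = 34.75·195 + 59.05·166 + 19.92·157 + 49.43·536 = 46200.47.
Real GDP 2016 (at 2004 prices) = 34.75·223 + 59.05·206 + 19.92·95 + 49.43·526 = 47806.13.
Real growth = 47806.13/46200.47 − 1 = 0.0348.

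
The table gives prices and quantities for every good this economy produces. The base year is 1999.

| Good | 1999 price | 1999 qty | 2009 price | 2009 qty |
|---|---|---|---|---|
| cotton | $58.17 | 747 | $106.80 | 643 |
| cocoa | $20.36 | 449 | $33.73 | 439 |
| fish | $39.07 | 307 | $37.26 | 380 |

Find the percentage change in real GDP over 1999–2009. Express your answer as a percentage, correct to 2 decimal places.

-5.27%

Real GDP 1999 = Nominal GDP 1999 = 58.17·747 + 20.36·449 + 39.07·307 = 64589.12.
Real GDP 2009 (at 1999 prices) = 58.17·643 + 20.36·439 + 39.07·380 = 61187.95.
Real growth = 61187.95/64589.12 − 1 = -0.0527.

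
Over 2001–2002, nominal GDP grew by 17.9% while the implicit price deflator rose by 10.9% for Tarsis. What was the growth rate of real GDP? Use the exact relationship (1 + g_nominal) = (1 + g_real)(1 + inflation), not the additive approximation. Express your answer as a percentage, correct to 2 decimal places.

(1 + g_nom) = (1 + g_real)(1 + π), so g_real = 1.1790 / 1.1090 − 1 = 0.06312.

6.31%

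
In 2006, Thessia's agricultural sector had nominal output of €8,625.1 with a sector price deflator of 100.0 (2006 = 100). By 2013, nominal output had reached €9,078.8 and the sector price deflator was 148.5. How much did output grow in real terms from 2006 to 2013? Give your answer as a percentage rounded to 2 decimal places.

-29.12%

Real output 2006 = 8625.1 / 1.000 = 8625.10.
Real output 2013 = 9078.8 / 1.485 = 6113.67.
Real growth = 6113.67 / 8625.10 − 1 = -0.2912.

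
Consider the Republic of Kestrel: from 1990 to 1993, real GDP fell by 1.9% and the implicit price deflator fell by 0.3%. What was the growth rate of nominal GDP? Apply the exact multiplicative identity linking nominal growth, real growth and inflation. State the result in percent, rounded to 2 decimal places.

-2.19%

(1 + g_nom) = (1 + g_real)(1 + π) = 0.9810 × 0.9970 = 0.97806.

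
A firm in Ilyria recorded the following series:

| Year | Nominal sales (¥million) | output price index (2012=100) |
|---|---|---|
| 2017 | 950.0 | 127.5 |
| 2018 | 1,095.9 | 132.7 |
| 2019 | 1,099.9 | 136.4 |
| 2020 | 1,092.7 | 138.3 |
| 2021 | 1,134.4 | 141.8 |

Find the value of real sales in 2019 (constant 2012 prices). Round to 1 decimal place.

Real sales 2019 = 1099.9 / 1.364 = 806.38.

¥806.4 million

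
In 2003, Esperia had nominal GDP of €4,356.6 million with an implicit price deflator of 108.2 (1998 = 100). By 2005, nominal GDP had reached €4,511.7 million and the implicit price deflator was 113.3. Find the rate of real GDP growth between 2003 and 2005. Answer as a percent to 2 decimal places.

-1.10%

Deflate each year: 2003 → 4356.6/1.082 = 4026.43; 2005 → 4511.7/1.133 = 3982.08.
So real GDP changed by 3982.08/4026.43 − 1 = -0.0110, i.e. -1.10%.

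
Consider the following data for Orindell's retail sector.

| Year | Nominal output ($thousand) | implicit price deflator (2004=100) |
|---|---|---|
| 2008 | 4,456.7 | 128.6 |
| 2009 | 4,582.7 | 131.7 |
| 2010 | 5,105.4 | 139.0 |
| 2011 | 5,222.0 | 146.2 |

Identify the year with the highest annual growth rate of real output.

2010

2009: real = 4582.7/1.317 = 3479.65; growth vs 2008 (3465.55) = 0.41%.
2010: real = 5105.4/1.390 = 3672.95; growth vs 2009 (3479.65) = 5.56%.
2011: real = 5222.0/1.462 = 3571.82; growth vs 2010 (3672.95) = -2.75%.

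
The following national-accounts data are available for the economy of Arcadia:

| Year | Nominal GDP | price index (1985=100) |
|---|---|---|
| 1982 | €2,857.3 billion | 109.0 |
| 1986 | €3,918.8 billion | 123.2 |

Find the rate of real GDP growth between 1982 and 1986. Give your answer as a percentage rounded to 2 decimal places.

21.34%

Deflate each year: 1982 → 2857.3/1.090 = 2621.38; 1986 → 3918.8/1.232 = 3180.84.
So real GDP changed by 3180.84/2621.38 − 1 = 0.2134, i.e. 21.34%.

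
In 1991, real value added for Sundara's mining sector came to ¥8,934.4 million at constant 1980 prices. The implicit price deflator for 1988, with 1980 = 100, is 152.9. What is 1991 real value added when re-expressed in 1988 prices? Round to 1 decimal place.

¥13,660.7 million

Real value added in 1988 prices = Real value added in 1980 prices × (P_1988/P_1980) = 8934.4 × 1.529 = 13660.70.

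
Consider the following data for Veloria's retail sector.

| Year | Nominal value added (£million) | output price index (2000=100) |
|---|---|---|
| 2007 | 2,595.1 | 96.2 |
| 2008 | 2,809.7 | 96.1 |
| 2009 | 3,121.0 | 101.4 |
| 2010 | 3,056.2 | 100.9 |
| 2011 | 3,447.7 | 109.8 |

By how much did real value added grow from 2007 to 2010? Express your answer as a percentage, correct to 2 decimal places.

12.28%

Real value added 2007 = 2595.1/0.962 = 2697.61.
Real value added 2010 = 3056.2/1.009 = 3028.94.
Change = 3028.94/2697.61 − 1 = 0.1228.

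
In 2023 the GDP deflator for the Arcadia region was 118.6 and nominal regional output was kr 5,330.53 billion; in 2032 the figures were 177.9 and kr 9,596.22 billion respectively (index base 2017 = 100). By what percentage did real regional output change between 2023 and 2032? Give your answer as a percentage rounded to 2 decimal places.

20.02%

Real regional output 2023 = 5330.53 / 1.186 = 4494.54.
Real regional output 2032 = 9596.22 / 1.779 = 5394.17.
Real growth = 5394.17 / 4494.54 − 1 = 0.2002.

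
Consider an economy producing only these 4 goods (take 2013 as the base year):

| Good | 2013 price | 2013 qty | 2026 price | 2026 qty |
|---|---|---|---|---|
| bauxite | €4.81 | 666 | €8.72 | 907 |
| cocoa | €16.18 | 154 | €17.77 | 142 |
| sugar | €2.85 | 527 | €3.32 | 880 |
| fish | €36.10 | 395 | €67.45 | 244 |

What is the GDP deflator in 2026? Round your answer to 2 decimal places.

Nominal GDP 2026 = 8.72·907 + 17.77·142 + 3.32·880 + 67.45·244 = 29811.78.
Real GDP 2026 (at 2013 prices) = 4.81·907 + 16.18·142 + 2.85·880 + 36.10·244 = 17976.63.
Deflator = Nominal/Real × 100 = 29811.78/17976.63 × 100 = 165.836.

165.84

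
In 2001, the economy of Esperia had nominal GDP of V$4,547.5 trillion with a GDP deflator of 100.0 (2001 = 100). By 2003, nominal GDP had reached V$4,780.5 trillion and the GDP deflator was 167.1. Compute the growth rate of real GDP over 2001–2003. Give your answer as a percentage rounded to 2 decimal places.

Real GDP 2001 = 4547.5 / 1.000 = 4547.50.
Real GDP 2003 = 4780.5 / 1.671 = 2860.86.
Real growth = 2860.86 / 4547.50 − 1 = -0.3709.

-37.09%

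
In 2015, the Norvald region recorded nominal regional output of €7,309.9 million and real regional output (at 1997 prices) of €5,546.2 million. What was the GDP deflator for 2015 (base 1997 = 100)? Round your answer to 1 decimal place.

131.8

GDP deflator = (Nominal / Real) × 100 = 7309.9 / 5546.2 × 100 = 131.80.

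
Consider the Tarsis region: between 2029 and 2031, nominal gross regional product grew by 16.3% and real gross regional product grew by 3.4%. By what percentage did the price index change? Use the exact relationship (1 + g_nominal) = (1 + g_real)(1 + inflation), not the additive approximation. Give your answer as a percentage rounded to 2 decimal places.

(1 + g_nom) = (1 + g_real)(1 + π), so π = 1.1630 / 1.0340 − 1 = 0.12476.

12.48%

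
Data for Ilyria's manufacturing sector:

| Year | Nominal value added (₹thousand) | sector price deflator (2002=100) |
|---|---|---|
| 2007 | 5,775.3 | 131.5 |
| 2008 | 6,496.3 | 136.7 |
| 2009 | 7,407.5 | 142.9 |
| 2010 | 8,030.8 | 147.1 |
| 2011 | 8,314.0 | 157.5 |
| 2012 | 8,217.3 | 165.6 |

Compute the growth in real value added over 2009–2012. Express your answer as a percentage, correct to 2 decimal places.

Real value added 2009 = 7407.5/1.429 = 5183.69.
Real value added 2012 = 8217.3/1.656 = 4962.14.
Change = 4962.14/5183.69 − 1 = -0.0427.

-4.27%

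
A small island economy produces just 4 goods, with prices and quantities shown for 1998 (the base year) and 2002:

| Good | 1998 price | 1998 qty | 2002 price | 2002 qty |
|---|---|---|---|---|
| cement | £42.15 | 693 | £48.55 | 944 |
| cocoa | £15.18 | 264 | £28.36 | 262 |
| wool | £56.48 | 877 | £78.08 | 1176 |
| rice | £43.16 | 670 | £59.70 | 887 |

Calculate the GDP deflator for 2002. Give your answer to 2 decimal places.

Nominal GDP 2002 = 48.55·944 + 28.36·262 + 78.08·1176 + 59.70·887 = 198037.50.
Real GDP 2002 (at 1998 prices) = 42.15·944 + 15.18·262 + 56.48·1176 + 43.16·887 = 148470.16.
Deflator = Nominal/Real × 100 = 198037.50/148470.16 × 100 = 133.385.

133.39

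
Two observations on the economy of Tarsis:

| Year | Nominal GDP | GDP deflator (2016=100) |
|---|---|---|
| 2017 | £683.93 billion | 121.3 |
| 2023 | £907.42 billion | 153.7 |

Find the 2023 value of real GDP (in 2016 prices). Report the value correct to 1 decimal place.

£590.4 billion

Real GDP = Nominal / (GDP deflator/100) = 907.42 / 1.537 = 590.38.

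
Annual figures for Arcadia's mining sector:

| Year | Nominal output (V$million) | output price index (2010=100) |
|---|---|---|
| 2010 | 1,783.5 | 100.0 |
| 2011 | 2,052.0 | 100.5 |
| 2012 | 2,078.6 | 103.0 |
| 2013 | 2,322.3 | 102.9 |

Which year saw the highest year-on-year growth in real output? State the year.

2011

2011: real = 2052.0/1.005 = 2041.79; growth vs 2010 (1783.50) = 14.48%.
2012: real = 2078.6/1.030 = 2018.06; growth vs 2011 (2041.79) = -1.16%.
2013: real = 2322.3/1.029 = 2256.85; growth vs 2012 (2018.06) = 11.83%.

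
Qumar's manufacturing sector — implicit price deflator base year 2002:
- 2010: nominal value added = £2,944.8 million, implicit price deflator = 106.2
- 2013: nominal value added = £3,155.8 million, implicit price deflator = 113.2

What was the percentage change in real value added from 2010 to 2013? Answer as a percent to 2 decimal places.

0.54%

Deflate each year: 2010 → 2944.8/1.062 = 2772.88; 2013 → 3155.8/1.132 = 2787.81.
So real value added changed by 2787.81/2772.88 − 1 = 0.0054, i.e. 0.54%.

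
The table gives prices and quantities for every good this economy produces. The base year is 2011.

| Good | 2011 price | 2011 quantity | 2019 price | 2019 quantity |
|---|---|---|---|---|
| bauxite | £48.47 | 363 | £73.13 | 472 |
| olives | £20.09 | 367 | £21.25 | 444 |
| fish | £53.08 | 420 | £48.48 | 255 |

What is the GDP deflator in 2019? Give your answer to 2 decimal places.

124.22

Nominal GDP 2019 = 73.13·472 + 21.25·444 + 48.48·255 = 56314.76.
Real GDP 2019 (at 2011 prices) = 48.47·472 + 20.09·444 + 53.08·255 = 45333.20.
Deflator = Nominal/Real × 100 = 56314.76/45333.20 × 100 = 124.224.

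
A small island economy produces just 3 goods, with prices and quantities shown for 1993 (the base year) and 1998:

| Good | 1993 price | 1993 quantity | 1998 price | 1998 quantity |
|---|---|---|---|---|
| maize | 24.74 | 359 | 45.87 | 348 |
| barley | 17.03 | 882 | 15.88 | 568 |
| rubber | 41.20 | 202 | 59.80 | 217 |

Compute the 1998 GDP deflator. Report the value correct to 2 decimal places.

Nominal GDP 1998 = 45.87·348 + 15.88·568 + 59.80·217 = 37959.20.
Real GDP 1998 (at 1993 prices) = 24.74·348 + 17.03·568 + 41.20·217 = 27222.96.
Deflator = Nominal/Real × 100 = 37959.20/27222.96 × 100 = 139.438.

139.44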